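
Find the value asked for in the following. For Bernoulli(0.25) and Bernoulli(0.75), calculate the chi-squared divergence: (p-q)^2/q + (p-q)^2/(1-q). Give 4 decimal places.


Chi-squared divergence between Bernoulli distributions:
chi^2 = (p-q)^2/q + (p-q)^2/(1-q).
p = 0.25, q = 0.75, p-q = -0.5.
(p-q)^2 = 0.25.
term1 = 0.25/0.75 = 0.333333.
term2 = 0.25/0.25 = 1.0.
chi^2 = 0.333333 + 1.0 = 1.3333

1.3333


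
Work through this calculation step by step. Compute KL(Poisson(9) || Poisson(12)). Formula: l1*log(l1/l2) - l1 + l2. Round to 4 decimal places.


KL divergence for Poisson:
KL = l1*log(l1/l2) - l1 + l2.
l1 = 9, l2 = 12.
log(9/12) = -0.287682.
l1*log(l1/l2) = 9 * -0.287682 = -2.589139.
KL = -2.589139 - 9 + 12 = 0.4109

0.4109


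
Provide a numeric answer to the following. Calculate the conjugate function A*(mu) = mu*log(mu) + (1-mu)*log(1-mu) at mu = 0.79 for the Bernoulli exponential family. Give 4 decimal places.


Legendre transform for Bernoulli:
A*(mu) = mu*log(mu) + (1-mu)*log(1-mu).
mu = 0.79, 1-mu = 0.21.
mu*log(mu) = 0.79*log(0.79) = -0.186221.
(1-mu)*log(1-mu) = 0.21*log(0.21) = -0.327736.
A* = -0.186221 + -0.327736 = -0.5140

-0.5140


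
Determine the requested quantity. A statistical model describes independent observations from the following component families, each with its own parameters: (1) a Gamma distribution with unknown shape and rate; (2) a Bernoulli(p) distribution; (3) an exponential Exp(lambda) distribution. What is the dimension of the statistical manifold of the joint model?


The dimension of a statistical manifold equals the number of free
(independent) real parameters of the model. For a product of independent
blocks the parameter counts add.
- Gamma (shape, rate): 2.
- Bernoulli (p): 1.
- exponential (lambda): 1.
Total = 2 + 1 + 1 = 4.
Dimension = 4

4


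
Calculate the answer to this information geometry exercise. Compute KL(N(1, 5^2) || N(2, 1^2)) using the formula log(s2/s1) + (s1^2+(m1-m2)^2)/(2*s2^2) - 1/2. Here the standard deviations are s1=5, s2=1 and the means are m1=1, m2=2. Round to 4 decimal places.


KL divergence between normal distributions:
KL = log(s2/s1) + (s1^2 + (m1-m2)^2)/(2*s2^2) - 1/2.
log(1/5) = -1.609438.
(5^2 + (1-2)^2)/(2*1^2) = (25 + 1)/2 = 13.0.
KL = -1.609438 + 13.0 - 0.5 = 10.8906

10.8906


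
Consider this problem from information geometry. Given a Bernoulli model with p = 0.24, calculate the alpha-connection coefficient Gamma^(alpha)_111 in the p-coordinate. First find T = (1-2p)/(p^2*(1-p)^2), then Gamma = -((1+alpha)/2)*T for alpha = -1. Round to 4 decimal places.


Skewness (Amari-Chentsov) tensor: T = (1-2p)/(p^2*(1-p)^2).
p = 0.24, 1-2p = 0.52, p^2 = 0.0576, (1-p)^2 = 0.5776.
T = 0.52/(0.0576 * 0.5776) = 15.629809.
In the p-coordinate, Gamma^(alpha) = Gamma^(0) - (alpha/2)*T with Gamma^(0) = (1/2)*g'(p) = -T/2,
so Gamma^(alpha) = -((1+alpha)/2)*T.
alpha = -1, -(1+alpha)/2 = 0.0.
Gamma = 0.0 * 15.629809 = 0.0000

0.0000


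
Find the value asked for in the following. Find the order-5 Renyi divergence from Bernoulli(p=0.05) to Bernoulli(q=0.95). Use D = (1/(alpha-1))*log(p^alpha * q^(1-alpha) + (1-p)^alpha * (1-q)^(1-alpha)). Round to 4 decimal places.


Renyi divergence of order alpha between Bernoulli distributions:
D = (1/(alpha-1))*log(p^alpha * q^(1-alpha) + (1-p)^alpha * (1-q)^(1-alpha)).
alpha = 5, p = 0.05, q = 0.95.
p^alpha * q^(1-alpha) = 0.05^5 * 0.95^-4 = 0.0.
(1-p)^alpha * (1-q)^(1-alpha) = 0.95^5 * 0.05^-4 = 123804.95.
sum = 0.0 + 123804.95 = 123804.95.
D = (1/4)*log(123804.95) = 2.9316

2.9316


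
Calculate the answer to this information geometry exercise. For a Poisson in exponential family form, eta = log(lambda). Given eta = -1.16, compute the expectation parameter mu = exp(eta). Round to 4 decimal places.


Expectation parameter for Poisson exponential family:
mu = exp(eta).
eta = -1.16.
mu = exp(-1.16) = 0.3135

0.3135


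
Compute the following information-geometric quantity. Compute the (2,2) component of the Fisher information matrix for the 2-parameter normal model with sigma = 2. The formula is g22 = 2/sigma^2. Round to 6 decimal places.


For the 2-parameter normal family, the Fisher metric has:
  g11 = 1/sigma^2, g22 = 2/sigma^2.
sigma = 2, sigma^2 = 4.
g22 = 0.500000

0.500000


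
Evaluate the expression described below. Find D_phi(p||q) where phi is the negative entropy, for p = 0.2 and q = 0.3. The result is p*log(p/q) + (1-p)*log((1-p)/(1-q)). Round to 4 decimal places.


Bregman divergence with negative entropy generator:
D = p*log(p/q) + (1-p)*log((1-p)/(1-q)).
p = 0.2, q = 0.3.
p*log(p/q) = 0.2*log(0.2/0.3) = -0.081093.
(1-p)*log((1-p)/(1-q)) = 0.8*log(0.8/0.7) = 0.106825.
D = -0.081093 + 0.106825 = 0.0257

0.0257


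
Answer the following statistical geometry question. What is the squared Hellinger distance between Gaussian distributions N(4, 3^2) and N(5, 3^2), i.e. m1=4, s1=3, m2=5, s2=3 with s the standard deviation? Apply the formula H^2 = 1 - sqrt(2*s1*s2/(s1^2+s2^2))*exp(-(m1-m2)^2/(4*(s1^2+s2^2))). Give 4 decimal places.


Squared Hellinger distance for Gaussians:
H^2 = 1 - sqrt(2*s1*s2/(s1^2+s2^2)) * exp(-(m1-m2)^2/(4*(s1^2+s2^2))).
s1^2 = 9, s2^2 = 9, s1^2+s2^2 = 18.
sqrt(2*3*3/(18)) = 1.0.
(m1-m2)^2 = (-1)^2 = 1.
exp(-1/(4*18)) = exp(-0.013889) = 0.986207.
H^2 = 1 - 1.0*0.986207 = 0.0138

0.0138


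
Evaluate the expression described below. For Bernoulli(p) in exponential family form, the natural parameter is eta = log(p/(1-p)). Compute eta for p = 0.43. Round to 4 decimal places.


Natural parameter for Bernoulli: eta = log(p/(1-p)).
p = 0.43, 1-p = 0.57.
p/(1-p) = 0.754386.
eta = log(0.754386) = -0.2819

-0.2819


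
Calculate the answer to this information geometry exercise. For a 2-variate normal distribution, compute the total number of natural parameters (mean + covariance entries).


Exponential family dimension calculation:
For 2-dim MVN: mean has 2 params, covariance has 2*3/2 = 3 unique entries.
Total dim = 2 + 3 = 5.

5


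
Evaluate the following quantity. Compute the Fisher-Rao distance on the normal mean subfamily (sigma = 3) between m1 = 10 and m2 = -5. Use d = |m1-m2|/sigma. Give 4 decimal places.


On the fixed-variance normal subfamily, geodesic distance = |m1-m2|/sigma.
|10 - -5| = 15.
sigma = 3.
d = 15/3 = 5.0000

5.0000


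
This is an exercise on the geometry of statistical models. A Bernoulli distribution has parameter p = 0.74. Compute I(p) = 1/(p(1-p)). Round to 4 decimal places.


For Bernoulli(p), Fisher information is I(p) = 1/(p*(1-p)).
p = 0.74, 1-p = 0.26.
p*(1-p) = 0.1924.
I(p) = 1/0.1924 = 5.1975

5.1975


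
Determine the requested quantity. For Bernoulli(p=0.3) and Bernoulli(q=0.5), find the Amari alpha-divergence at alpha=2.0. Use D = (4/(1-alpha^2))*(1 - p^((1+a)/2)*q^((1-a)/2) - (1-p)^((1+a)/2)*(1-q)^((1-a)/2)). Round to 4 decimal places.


Amari alpha-divergence:
D = (4/(1-alpha^2))*(1 - p^((1+a)/2)*q^((1-a)/2) - (1-p)^((1+a)/2)*(1-q)^((1-a)/2)).
alpha = 2.0, p = 0.3, q = 0.5.
e1 = (1+alpha)/2 = 1.5, e2 = (1-alpha)/2 = -0.5.
t1 = p^e1 * q^e2 = 0.3^1.5 * 0.5^-0.5 = 0.232379.
t2 = (1-p)^e1 * (1-q)^e2 = 0.7^1.5 * 0.5^-0.5 = 0.828251.
4/(1-alpha^2) = -1.333333.
D = -1.333333*(1 - 0.232379 - 0.828251) = 0.0808

0.0808


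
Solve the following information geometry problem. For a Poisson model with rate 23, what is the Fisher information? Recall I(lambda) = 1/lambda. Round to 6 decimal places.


Fisher information for Poisson: I(lambda) = 1/lambda.
lambda = 23.
I(lambda) = 1/23 = 0.043478

0.043478


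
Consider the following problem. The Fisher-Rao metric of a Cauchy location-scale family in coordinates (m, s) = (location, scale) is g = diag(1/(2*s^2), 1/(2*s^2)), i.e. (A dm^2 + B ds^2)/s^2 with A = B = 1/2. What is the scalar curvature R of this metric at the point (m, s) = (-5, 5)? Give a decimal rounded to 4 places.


The metric has the form g = (A dm^2 + B ds^2)/s^2 with A = 1/2, B = 1/2.
Substitute u = sqrt(A/B)*m: g = B*(du^2 + ds^2)/s^2, i.e. B times the
Poincare upper half-plane metric, which has constant Gaussian curvature -1.
Scaling a 2D metric by a constant c divides the Gaussian curvature by c,
so K = -1/B = -1/(1/2) = -2.0000 everywhere (the point (m, s) = (-5, 5) is irrelevant:
the curvature is constant).
Scalar curvature in dimension 2: R = 2K = -2/(1/2) = -4.0000.

-4.0000


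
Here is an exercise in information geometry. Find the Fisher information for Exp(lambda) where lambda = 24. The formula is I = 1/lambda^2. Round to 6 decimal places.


Fisher information for exponential: I(lambda) = 1/lambda^2.
lambda = 24, lambda^2 = 576.
I = 1/576 = 0.001736

0.001736


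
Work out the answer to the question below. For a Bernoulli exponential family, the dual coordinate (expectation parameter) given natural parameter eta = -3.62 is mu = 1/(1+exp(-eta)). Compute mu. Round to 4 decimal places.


Dual coordinate (expectation parameter) for Bernoulli:
mu = 1/(1+exp(-eta)).
eta = -3.62.
exp(-eta) = exp(3.62) = 37.337568.
mu = 1/(1+37.337568) = 0.0261

0.0261


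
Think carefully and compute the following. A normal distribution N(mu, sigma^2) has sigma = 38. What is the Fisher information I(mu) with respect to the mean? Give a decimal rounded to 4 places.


The Fisher information for the mean of a normal distribution is I(mu) = 1/sigma^2.
sigma = 38, so sigma^2 = 1444.
I(mu) = 1/1444 = 0.0007

0.0007


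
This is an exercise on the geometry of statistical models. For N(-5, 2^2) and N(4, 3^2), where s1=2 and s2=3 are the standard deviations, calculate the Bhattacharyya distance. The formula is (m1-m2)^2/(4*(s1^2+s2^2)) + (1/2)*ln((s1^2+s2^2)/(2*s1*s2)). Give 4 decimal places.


Bhattacharyya distance between two Gaussians:
DB = (m1-m2)^2/(4*(s1^2+s2^2)) + (1/2)*ln((s1^2+s2^2)/(2*s1*s2)).
(m1-m2)^2 = (-9)^2 = 81.
s1^2+s2^2 = 4 + 9 = 13.
term1 = 81/52 = 1.557692.
term2 = 0.5*ln(13/12.0) = 0.040021.
DB = 1.557692 + 0.040021 = 1.5977

1.5977


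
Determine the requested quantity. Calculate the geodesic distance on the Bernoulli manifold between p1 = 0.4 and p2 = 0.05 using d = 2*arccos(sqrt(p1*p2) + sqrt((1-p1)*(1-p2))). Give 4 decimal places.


Geodesic distance on Bernoulli manifold:
d(p1,p2) = 2*arccos(sqrt(p1*p2) + sqrt((1-p1)*(1-p2))).
sqrt(p1*p2) = sqrt(0.4*0.05) = 0.141421.
sqrt((1-p1)*(1-p2)) = sqrt(0.6*0.95) = 0.754983.
arg = 0.141421 + 0.754983 = 0.896405.
d = 2*arccos(0.896405) = 0.9184

0.9184


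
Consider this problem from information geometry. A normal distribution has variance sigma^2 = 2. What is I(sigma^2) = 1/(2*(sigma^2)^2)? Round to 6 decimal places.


Fisher information for variance: I(sigma^2) = 1/(2*sigma^4).
sigma^2 = 2, so sigma^4 = 4.
I = 1/(2*4) = 1/8 = 0.125000

0.125000


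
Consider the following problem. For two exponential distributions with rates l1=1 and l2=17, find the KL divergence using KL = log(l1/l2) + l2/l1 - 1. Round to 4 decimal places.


KL divergence for exponential family:
KL = log(l1/l2) + l2/l1 - 1.
log(1/17) = -2.833213.
17/1 = 17.0.
KL = -2.833213 + 17.0 - 1 = 13.1668

13.1668


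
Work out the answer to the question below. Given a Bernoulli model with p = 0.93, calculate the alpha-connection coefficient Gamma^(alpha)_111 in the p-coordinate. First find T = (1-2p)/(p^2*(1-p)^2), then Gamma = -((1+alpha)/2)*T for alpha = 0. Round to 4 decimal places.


Skewness (Amari-Chentsov) tensor: T = (1-2p)/(p^2*(1-p)^2).
p = 0.93, 1-2p = -0.86, p^2 = 0.8649, (1-p)^2 = 0.0049.
T = -0.86/(0.8649 * 0.0049) = -202.92543.
In the p-coordinate, Gamma^(alpha) = Gamma^(0) - (alpha/2)*T with Gamma^(0) = (1/2)*g'(p) = -T/2,
so Gamma^(alpha) = -((1+alpha)/2)*T.
alpha = 0, -(1+alpha)/2 = -0.5.
Gamma = -0.5 * -202.92543 = 101.4627

101.4627


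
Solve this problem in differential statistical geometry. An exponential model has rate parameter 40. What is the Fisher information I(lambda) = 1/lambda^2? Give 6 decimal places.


Fisher information for exponential: I(lambda) = 1/lambda^2.
lambda = 40, lambda^2 = 1600.
I = 1/1600 = 0.000625

0.000625


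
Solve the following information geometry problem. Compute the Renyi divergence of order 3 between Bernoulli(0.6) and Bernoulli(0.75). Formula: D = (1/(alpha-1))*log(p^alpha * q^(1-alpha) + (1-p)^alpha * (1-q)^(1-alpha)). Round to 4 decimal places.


Renyi divergence of order alpha between Bernoulli distributions:
D = (1/(alpha-1))*log(p^alpha * q^(1-alpha) + (1-p)^alpha * (1-q)^(1-alpha)).
alpha = 3, p = 0.6, q = 0.75.
p^alpha * q^(1-alpha) = 0.6^3 * 0.75^-2 = 0.384.
(1-p)^alpha * (1-q)^(1-alpha) = 0.4^3 * 0.25^-2 = 1.024.
sum = 0.384 + 1.024 = 1.408.
D = (1/2)*log(1.408) = 0.1711

0.1711


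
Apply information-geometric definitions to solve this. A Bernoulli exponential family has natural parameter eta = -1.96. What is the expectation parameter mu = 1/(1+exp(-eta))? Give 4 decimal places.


Dual coordinate (expectation parameter) for Bernoulli:
mu = 1/(1+exp(-eta)).
eta = -1.96.
exp(-eta) = exp(1.96) = 7.099327.
mu = 1/(1+7.099327) = 0.1235

0.1235


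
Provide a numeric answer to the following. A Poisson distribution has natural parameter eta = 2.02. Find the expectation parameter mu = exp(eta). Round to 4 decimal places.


Expectation parameter for Poisson exponential family:
mu = exp(eta).
eta = 2.02.
mu = exp(2.02) = 7.5383

7.5383


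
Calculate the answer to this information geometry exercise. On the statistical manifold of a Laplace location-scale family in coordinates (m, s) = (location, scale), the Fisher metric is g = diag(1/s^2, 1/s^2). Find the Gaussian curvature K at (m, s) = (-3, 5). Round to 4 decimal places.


The metric has the form g = (A dm^2 + B ds^2)/s^2 with A = 1, B = 1.
Substitute u = sqrt(A/B)*m: g = B*(du^2 + ds^2)/s^2, i.e. B times the
Poincare upper half-plane metric, which has constant Gaussian curvature -1.
Scaling a 2D metric by a constant c divides the Gaussian curvature by c,
so K = -1/B = -1/(1) = -1.0000 everywhere (the point (m, s) = (-3, 5) is irrelevant:
the curvature is constant).
The requested Gaussian curvature is K = -1.0000.

-1.0000


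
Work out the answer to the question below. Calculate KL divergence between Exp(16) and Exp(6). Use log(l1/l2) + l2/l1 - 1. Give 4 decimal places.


KL divergence for exponential family:
KL = log(l1/l2) + l2/l1 - 1.
log(16/6) = 0.980829.
6/16 = 0.375.
KL = 0.980829 + 0.375 - 1 = 0.3558

0.3558


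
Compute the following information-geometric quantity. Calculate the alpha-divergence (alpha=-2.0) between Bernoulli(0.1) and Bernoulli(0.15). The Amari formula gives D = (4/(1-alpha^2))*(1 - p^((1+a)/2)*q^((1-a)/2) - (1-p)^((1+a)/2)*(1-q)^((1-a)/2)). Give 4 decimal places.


Amari alpha-divergence:
D = (4/(1-alpha^2))*(1 - p^((1+a)/2)*q^((1-a)/2) - (1-p)^((1+a)/2)*(1-q)^((1-a)/2)).
alpha = -2.0, p = 0.1, q = 0.15.
e1 = (1+alpha)/2 = -0.5, e2 = (1-alpha)/2 = 1.5.
t1 = p^e1 * q^e2 = 0.1^-0.5 * 0.15^1.5 = 0.183712.
t2 = (1-p)^e1 * (1-q)^e2 = 0.9^-0.5 * 0.85^1.5 = 0.826052.
4/(1-alpha^2) = -1.333333.
D = -1.333333*(1 - 0.183712 - 0.826052) = 0.0130

0.0130


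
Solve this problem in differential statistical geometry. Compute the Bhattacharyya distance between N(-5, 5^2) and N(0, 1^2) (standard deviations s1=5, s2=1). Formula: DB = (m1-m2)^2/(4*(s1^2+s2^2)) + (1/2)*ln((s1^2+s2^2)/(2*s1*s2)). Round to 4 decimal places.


Bhattacharyya distance between two Gaussians:
DB = (m1-m2)^2/(4*(s1^2+s2^2)) + (1/2)*ln((s1^2+s2^2)/(2*s1*s2)).
(m1-m2)^2 = (-5)^2 = 25.
s1^2+s2^2 = 25 + 1 = 26.
term1 = 25/104 = 0.240385.
term2 = 0.5*ln(26/10.0) = 0.477756.
DB = 0.240385 + 0.477756 = 0.7181

0.7181


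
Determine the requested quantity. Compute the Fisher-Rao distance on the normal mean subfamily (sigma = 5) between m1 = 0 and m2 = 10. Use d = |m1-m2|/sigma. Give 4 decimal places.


On the fixed-variance normal subfamily, geodesic distance = |m1-m2|/sigma.
|0 - 10| = 10.
sigma = 5.
d = 10/5 = 2.0000

2.0000


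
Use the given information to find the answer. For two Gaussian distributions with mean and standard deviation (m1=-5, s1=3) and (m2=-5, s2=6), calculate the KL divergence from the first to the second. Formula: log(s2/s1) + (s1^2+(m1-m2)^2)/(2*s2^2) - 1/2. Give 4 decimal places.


KL divergence between normal distributions:
KL = log(s2/s1) + (s1^2 + (m1-m2)^2)/(2*s2^2) - 1/2.
log(6/3) = 0.693147.
(3^2 + (-5--5)^2)/(2*6^2) = (9 + 0)/72 = 0.125.
KL = 0.693147 + 0.125 - 0.5 = 0.3181

0.3181


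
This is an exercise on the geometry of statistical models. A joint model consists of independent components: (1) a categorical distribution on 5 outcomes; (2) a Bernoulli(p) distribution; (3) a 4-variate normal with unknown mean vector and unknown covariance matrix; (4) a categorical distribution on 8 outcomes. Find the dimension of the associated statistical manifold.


The dimension of a statistical manifold equals the number of free
(independent) real parameters of the model. For a product of independent
blocks the parameter counts add.
- categorical on 5 outcomes (probabilities sum to 1): 5-1 = 4.
- Bernoulli (p): 1.
- 4-variate normal: 4 (mean) + 4*5/2 = 10 (symmetric covariance) = 14.
- categorical on 8 outcomes (probabilities sum to 1): 8-1 = 7.
Total = 4 + 1 + 14 + 7 = 26.
Dimension = 26

26


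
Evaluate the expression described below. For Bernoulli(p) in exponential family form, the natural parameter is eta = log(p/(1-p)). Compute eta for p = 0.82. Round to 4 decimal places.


Natural parameter for Bernoulli: eta = log(p/(1-p)).
p = 0.82, 1-p = 0.18.
p/(1-p) = 4.555556.
eta = log(4.555556) = 1.5163

1.5163


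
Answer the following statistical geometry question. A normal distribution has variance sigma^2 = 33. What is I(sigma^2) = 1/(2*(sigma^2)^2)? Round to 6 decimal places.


Fisher information for variance: I(sigma^2) = 1/(2*sigma^4).
sigma^2 = 33, so sigma^4 = 1089.
I = 1/(2*1089) = 1/2178 = 0.000459

0.000459


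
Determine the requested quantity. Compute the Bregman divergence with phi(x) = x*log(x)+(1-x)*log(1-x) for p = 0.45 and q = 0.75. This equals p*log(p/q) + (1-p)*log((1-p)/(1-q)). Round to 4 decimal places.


Bregman divergence with negative entropy generator:
D = p*log(p/q) + (1-p)*log((1-p)/(1-q)).
p = 0.45, q = 0.75.
p*log(p/q) = 0.45*log(0.45/0.75) = -0.229872.
(1-p)*log((1-p)/(1-q)) = 0.55*log(0.55/0.25) = 0.433652.
D = -0.229872 + 0.433652 = 0.2038

0.2038


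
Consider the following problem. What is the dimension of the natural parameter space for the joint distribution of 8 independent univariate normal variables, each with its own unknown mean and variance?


Exponential family dimension calculation:
Each univariate normal has two natural parameters (mu/sigma^2 and -1/(2 sigma^2)).
With 8 independent components, dim = 2 * 8 = 16.

16


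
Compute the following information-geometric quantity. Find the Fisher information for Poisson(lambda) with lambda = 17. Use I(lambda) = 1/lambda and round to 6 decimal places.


Fisher information for Poisson: I(lambda) = 1/lambda.
lambda = 17.
I(lambda) = 1/17 = 0.058824

0.058824


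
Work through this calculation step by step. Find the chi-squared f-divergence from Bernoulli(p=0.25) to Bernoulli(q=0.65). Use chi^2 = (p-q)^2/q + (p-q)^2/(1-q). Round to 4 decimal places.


Chi-squared divergence between Bernoulli distributions:
chi^2 = (p-q)^2/q + (p-q)^2/(1-q).
p = 0.25, q = 0.65, p-q = -0.4.
(p-q)^2 = 0.16.
term1 = 0.16/0.65 = 0.246154.
term2 = 0.16/0.35 = 0.457143.
chi^2 = 0.246154 + 0.457143 = 0.7033

0.7033


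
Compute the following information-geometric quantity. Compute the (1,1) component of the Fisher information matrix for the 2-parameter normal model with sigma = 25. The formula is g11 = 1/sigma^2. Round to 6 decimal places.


For the 2-parameter normal family, the Fisher metric has:
  g11 = 1/sigma^2, g22 = 2/sigma^2.
sigma = 25, sigma^2 = 625.
g11 = 0.001600

0.001600


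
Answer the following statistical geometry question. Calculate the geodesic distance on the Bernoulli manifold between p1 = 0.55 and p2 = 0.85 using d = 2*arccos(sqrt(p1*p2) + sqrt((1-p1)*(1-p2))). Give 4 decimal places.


Geodesic distance on Bernoulli manifold:
d(p1,p2) = 2*arccos(sqrt(p1*p2) + sqrt((1-p1)*(1-p2))).
sqrt(p1*p2) = sqrt(0.55*0.85) = 0.68374.
sqrt((1-p1)*(1-p2)) = sqrt(0.45*0.15) = 0.259808.
arg = 0.68374 + 0.259808 = 0.943547.
d = 2*arccos(0.943547) = 0.6752

0.6752


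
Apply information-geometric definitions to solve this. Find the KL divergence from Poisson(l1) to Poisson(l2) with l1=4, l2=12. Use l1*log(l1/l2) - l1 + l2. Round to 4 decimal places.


KL divergence for Poisson:
KL = l1*log(l1/l2) - l1 + l2.
l1 = 4, l2 = 12.
log(4/12) = -1.098612.
l1*log(l1/l2) = 4 * -1.098612 = -4.394449.
KL = -4.394449 - 4 + 12 = 3.6056

3.6056


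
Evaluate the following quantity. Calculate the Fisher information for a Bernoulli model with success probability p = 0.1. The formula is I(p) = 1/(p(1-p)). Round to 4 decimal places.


For Bernoulli(p), Fisher information is I(p) = 1/(p*(1-p)).
p = 0.1, 1-p = 0.9.
p*(1-p) = 0.09.
I(p) = 1/0.09 = 11.1111

11.1111


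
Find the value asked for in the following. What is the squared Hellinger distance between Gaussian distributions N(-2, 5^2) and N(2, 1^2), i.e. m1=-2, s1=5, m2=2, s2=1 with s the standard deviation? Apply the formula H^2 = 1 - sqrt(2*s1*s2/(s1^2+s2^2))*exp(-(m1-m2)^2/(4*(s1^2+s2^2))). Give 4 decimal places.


Squared Hellinger distance for Gaussians:
H^2 = 1 - sqrt(2*s1*s2/(s1^2+s2^2)) * exp(-(m1-m2)^2/(4*(s1^2+s2^2))).
s1^2 = 25, s2^2 = 1, s1^2+s2^2 = 26.
sqrt(2*5*1/(26)) = 0.620174.
(m1-m2)^2 = (-4)^2 = 16.
exp(-16/(4*26)) = exp(-0.153846) = 0.857404.
H^2 = 1 - 0.620174*0.857404 = 0.4683

0.4683


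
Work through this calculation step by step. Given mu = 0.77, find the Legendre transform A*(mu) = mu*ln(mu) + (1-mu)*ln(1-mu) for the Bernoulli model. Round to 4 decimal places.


Legendre transform for Bernoulli:
A*(mu) = mu*log(mu) + (1-mu)*log(1-mu).
mu = 0.77, 1-mu = 0.23.
mu*log(mu) = 0.77*log(0.77) = -0.201251.
(1-mu)*log(1-mu) = 0.23*log(0.23) = -0.338025.
A* = -0.201251 + -0.338025 = -0.5393

-0.5393


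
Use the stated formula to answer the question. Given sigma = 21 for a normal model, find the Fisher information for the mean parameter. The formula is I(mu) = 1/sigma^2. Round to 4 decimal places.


The Fisher information for the mean of a normal distribution is I(mu) = 1/sigma^2.
sigma = 21, so sigma^2 = 441.
I(mu) = 1/441 = 0.0023

0.0023


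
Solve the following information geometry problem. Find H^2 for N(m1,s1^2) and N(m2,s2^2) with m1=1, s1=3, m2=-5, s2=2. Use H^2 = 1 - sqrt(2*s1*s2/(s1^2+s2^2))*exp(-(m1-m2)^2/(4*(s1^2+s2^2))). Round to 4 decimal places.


Squared Hellinger distance for Gaussians:
H^2 = 1 - sqrt(2*s1*s2/(s1^2+s2^2)) * exp(-(m1-m2)^2/(4*(s1^2+s2^2))).
s1^2 = 9, s2^2 = 4, s1^2+s2^2 = 13.
sqrt(2*3*2/(13)) = 0.960769.
(m1-m2)^2 = (6)^2 = 36.
exp(-36/(4*13)) = exp(-0.692308) = 0.50042.
H^2 = 1 - 0.960769*0.50042 = 0.5192

0.5192


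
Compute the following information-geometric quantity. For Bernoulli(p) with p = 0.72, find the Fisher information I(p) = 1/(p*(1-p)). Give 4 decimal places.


For Bernoulli(p), Fisher information is I(p) = 1/(p*(1-p)).
p = 0.72, 1-p = 0.28.
p*(1-p) = 0.2016.
I(p) = 1/0.2016 = 4.9603

4.9603


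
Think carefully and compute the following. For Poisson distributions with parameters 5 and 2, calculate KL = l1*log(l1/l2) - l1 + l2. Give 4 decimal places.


KL divergence for Poisson:
KL = l1*log(l1/l2) - l1 + l2.
l1 = 5, l2 = 2.
log(5/2) = 0.916291.
l1*log(l1/l2) = 5 * 0.916291 = 4.581454.
KL = 4.581454 - 5 + 2 = 1.5815

1.5815


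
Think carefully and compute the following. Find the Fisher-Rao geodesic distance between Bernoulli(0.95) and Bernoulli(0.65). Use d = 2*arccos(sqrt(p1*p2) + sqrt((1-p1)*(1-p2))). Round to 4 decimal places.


Geodesic distance on Bernoulli manifold:
d(p1,p2) = 2*arccos(sqrt(p1*p2) + sqrt((1-p1)*(1-p2))).
sqrt(p1*p2) = sqrt(0.95*0.65) = 0.785812.
sqrt((1-p1)*(1-p2)) = sqrt(0.05*0.35) = 0.132288.
arg = 0.785812 + 0.132288 = 0.918099.
d = 2*arccos(0.918099) = 0.8151

0.8151


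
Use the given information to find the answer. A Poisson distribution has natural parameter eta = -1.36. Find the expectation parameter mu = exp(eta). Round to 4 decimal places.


Expectation parameter for Poisson exponential family:
mu = exp(eta).
eta = -1.36.
mu = exp(-1.36) = 0.2567

0.2567


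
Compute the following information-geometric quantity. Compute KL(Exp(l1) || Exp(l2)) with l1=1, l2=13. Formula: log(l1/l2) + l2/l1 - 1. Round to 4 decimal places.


KL divergence for exponential family:
KL = log(l1/l2) + l2/l1 - 1.
log(1/13) = -2.564949.
13/1 = 13.0.
KL = -2.564949 + 13.0 - 1 = 9.4351

9.4351


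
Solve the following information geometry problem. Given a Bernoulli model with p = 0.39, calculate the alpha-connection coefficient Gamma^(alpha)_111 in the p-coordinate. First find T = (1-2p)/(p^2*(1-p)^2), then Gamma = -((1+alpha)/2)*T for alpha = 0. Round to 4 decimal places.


Skewness (Amari-Chentsov) tensor: T = (1-2p)/(p^2*(1-p)^2).
p = 0.39, 1-2p = 0.22, p^2 = 0.1521, (1-p)^2 = 0.3721.
T = 0.22/(0.1521 * 0.3721) = 3.887172.
In the p-coordinate, Gamma^(alpha) = Gamma^(0) - (alpha/2)*T with Gamma^(0) = (1/2)*g'(p) = -T/2,
so Gamma^(alpha) = -((1+alpha)/2)*T.
alpha = 0, -(1+alpha)/2 = -0.5.
Gamma = -0.5 * 3.887172 = -1.9436

-1.9436


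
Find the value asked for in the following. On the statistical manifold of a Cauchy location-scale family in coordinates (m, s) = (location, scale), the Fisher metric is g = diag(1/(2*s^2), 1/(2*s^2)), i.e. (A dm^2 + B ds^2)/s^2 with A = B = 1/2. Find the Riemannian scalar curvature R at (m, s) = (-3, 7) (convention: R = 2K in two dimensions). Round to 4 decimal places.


The metric has the form g = (A dm^2 + B ds^2)/s^2 with A = 1/2, B = 1/2.
Substitute u = sqrt(A/B)*m: g = B*(du^2 + ds^2)/s^2, i.e. B times the
Poincare upper half-plane metric, which has constant Gaussian curvature -1.
Scaling a 2D metric by a constant c divides the Gaussian curvature by c,
so K = -1/B = -1/(1/2) = -2.0000 everywhere (the point (m, s) = (-3, 7) is irrelevant:
the curvature is constant).
Scalar curvature in dimension 2: R = 2K = -2/(1/2) = -4.0000.

-4.0000


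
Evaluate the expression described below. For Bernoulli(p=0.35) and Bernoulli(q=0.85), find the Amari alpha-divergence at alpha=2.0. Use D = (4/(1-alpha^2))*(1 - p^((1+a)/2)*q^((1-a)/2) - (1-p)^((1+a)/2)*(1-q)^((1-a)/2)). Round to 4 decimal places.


Amari alpha-divergence:
D = (4/(1-alpha^2))*(1 - p^((1+a)/2)*q^((1-a)/2) - (1-p)^((1+a)/2)*(1-q)^((1-a)/2)).
alpha = 2.0, p = 0.35, q = 0.85.
e1 = (1+alpha)/2 = 1.5, e2 = (1-alpha)/2 = -0.5.
t1 = p^e1 * q^e2 = 0.35^1.5 * 0.85^-0.5 = 0.224591.
t2 = (1-p)^e1 * (1-q)^e2 = 0.65^1.5 * 0.15^-0.5 = 1.353083.
4/(1-alpha^2) = -1.333333.
D = -1.333333*(1 - 0.224591 - 1.353083) = 0.7702

0.7702


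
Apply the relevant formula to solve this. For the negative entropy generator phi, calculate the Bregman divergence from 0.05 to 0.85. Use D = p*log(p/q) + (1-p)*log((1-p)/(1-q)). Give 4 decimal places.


Bregman divergence with negative entropy generator:
D = p*log(p/q) + (1-p)*log((1-p)/(1-q)).
p = 0.05, q = 0.85.
p*log(p/q) = 0.05*log(0.05/0.85) = -0.141661.
(1-p)*log((1-p)/(1-q)) = 0.95*log(0.95/0.15) = 1.753535.
D = -0.141661 + 1.753535 = 1.6119

1.6119


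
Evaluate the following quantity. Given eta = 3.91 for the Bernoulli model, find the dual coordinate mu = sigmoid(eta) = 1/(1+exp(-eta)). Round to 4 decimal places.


Dual coordinate (expectation parameter) for Bernoulli:
mu = 1/(1+exp(-eta)).
eta = 3.91.
exp(-eta) = exp(-3.91) = 0.020041.
mu = 1/(1+0.020041) = 0.9804

0.9804


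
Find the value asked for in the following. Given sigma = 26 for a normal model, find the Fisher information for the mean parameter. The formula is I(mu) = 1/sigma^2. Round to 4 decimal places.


The Fisher information for the mean of a normal distribution is I(mu) = 1/sigma^2.
sigma = 26, so sigma^2 = 676.
I(mu) = 1/676 = 0.0015

0.0015


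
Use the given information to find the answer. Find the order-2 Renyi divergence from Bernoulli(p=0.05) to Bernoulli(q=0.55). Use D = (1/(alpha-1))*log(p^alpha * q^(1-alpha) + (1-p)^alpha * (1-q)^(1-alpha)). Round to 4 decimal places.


Renyi divergence of order alpha between Bernoulli distributions:
D = (1/(alpha-1))*log(p^alpha * q^(1-alpha) + (1-p)^alpha * (1-q)^(1-alpha)).
alpha = 2, p = 0.05, q = 0.55.
p^alpha * q^(1-alpha) = 0.05^2 * 0.55^-1 = 0.004545.
(1-p)^alpha * (1-q)^(1-alpha) = 0.95^2 * 0.45^-1 = 2.005556.
sum = 0.004545 + 2.005556 = 2.010101.
D = (1/1)*log(2.010101) = 0.6982

0.6982


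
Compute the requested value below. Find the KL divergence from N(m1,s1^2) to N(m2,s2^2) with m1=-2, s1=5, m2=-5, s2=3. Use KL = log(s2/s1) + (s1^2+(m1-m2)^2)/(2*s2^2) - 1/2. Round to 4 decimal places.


KL divergence between normal distributions:
KL = log(s2/s1) + (s1^2 + (m1-m2)^2)/(2*s2^2) - 1/2.
log(3/5) = -0.510826.
(5^2 + (-2--5)^2)/(2*3^2) = (25 + 9)/18 = 1.888889.
KL = -0.510826 + 1.888889 - 0.5 = 0.8781

0.8781


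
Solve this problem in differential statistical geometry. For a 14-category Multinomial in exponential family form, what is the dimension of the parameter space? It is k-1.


Exponential family dimension calculation:
For Multinomial with k=14 categories, dim = k-1 = 13.

13


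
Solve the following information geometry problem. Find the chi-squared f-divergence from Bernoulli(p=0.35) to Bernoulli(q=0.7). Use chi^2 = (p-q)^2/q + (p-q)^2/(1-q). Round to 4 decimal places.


Chi-squared divergence between Bernoulli distributions:
chi^2 = (p-q)^2/q + (p-q)^2/(1-q).
p = 0.35, q = 0.7, p-q = -0.35.
(p-q)^2 = 0.1225.
term1 = 0.1225/0.7 = 0.175.
term2 = 0.1225/0.3 = 0.408333.
chi^2 = 0.175 + 0.408333 = 0.5833

0.5833


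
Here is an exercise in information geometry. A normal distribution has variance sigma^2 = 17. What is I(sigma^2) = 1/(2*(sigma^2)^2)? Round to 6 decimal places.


Fisher information for variance: I(sigma^2) = 1/(2*sigma^4).
sigma^2 = 17, so sigma^4 = 289.
I = 1/(2*289) = 1/578 = 0.001730

0.001730


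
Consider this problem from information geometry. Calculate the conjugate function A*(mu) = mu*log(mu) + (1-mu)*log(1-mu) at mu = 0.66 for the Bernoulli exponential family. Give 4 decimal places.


Legendre transform for Bernoulli:
A*(mu) = mu*log(mu) + (1-mu)*log(1-mu).
mu = 0.66, 1-mu = 0.34.
mu*log(mu) = 0.66*log(0.66) = -0.27424.
(1-mu)*log(1-mu) = 0.34*log(0.34) = -0.366795.
A* = -0.27424 + -0.366795 = -0.6410

-0.6410


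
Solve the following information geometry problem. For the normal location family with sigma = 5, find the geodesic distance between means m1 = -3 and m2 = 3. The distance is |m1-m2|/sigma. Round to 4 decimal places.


On the fixed-variance normal subfamily, geodesic distance = |m1-m2|/sigma.
|-3 - 3| = 6.
sigma = 5.
d = 6/5 = 1.2000

1.2000


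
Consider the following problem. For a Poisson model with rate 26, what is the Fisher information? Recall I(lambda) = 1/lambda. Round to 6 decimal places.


Fisher information for Poisson: I(lambda) = 1/lambda.
lambda = 26.
I(lambda) = 1/26 = 0.038462

0.038462


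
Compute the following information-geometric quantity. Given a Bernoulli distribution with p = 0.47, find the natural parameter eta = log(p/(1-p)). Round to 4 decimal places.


Natural parameter for Bernoulli: eta = log(p/(1-p)).
p = 0.47, 1-p = 0.53.
p/(1-p) = 0.886792.
eta = log(0.886792) = -0.1201

-0.1201


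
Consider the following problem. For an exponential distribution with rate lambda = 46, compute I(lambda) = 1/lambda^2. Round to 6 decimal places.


Fisher information for exponential: I(lambda) = 1/lambda^2.
lambda = 46, lambda^2 = 2116.
I = 1/2116 = 0.000473

0.000473


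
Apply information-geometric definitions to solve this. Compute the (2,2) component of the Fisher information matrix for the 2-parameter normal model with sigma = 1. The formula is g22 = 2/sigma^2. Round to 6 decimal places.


For the 2-parameter normal family, the Fisher metric has:
  g11 = 1/sigma^2, g22 = 2/sigma^2.
sigma = 1, sigma^2 = 1.
g22 = 2.000000

2.000000


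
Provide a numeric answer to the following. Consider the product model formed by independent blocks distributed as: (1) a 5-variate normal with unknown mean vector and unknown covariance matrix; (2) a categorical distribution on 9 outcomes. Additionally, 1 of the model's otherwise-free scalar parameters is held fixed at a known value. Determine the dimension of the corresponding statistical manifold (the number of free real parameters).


The dimension of a statistical manifold equals the number of free
(independent) real parameters of the model. For a product of independent
blocks the parameter counts add.
- 5-variate normal: 5 (mean) + 5*6/2 = 15 (symmetric covariance) = 20.
- categorical on 9 outcomes (probabilities sum to 1): 9-1 = 8.
Total = 20 + 8 = 28.
1 parameter(s) fixed at known values: 28 - 1 = 27.
Dimension = 27

27


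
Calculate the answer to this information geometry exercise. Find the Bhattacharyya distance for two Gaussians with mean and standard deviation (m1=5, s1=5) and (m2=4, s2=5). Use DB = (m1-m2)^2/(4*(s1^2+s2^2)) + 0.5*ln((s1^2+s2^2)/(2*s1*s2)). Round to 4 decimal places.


Bhattacharyya distance between two Gaussians:
DB = (m1-m2)^2/(4*(s1^2+s2^2)) + (1/2)*ln((s1^2+s2^2)/(2*s1*s2)).
(m1-m2)^2 = (1)^2 = 1.
s1^2+s2^2 = 25 + 25 = 50.
term1 = 1/200 = 0.005.
term2 = 0.5*ln(50/50.0) = 0.0.
DB = 0.005 + 0.0 = 0.0050

0.0050


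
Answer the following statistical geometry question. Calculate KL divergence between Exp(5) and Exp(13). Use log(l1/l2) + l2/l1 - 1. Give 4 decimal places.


KL divergence for exponential family:
KL = log(l1/l2) + l2/l1 - 1.
log(5/13) = -0.955511.
13/5 = 2.6.
KL = -0.955511 + 2.6 - 1 = 0.6445

0.6445


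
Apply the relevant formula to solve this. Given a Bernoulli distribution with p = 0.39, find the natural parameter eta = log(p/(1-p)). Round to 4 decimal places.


Natural parameter for Bernoulli: eta = log(p/(1-p)).
p = 0.39, 1-p = 0.61.
p/(1-p) = 0.639344.
eta = log(0.639344) = -0.4473

-0.4473


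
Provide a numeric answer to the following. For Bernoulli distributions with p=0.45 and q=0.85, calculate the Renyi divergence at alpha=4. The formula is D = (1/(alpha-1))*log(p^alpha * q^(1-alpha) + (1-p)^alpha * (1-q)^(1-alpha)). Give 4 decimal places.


Renyi divergence of order alpha between Bernoulli distributions:
D = (1/(alpha-1))*log(p^alpha * q^(1-alpha) + (1-p)^alpha * (1-q)^(1-alpha)).
alpha = 4, p = 0.45, q = 0.85.
p^alpha * q^(1-alpha) = 0.45^4 * 0.85^-3 = 0.066772.
(1-p)^alpha * (1-q)^(1-alpha) = 0.55^4 * 0.15^-3 = 27.112963.
sum = 0.066772 + 27.112963 = 27.179735.
D = (1/3)*log(27.179735) = 1.1008

1.1008


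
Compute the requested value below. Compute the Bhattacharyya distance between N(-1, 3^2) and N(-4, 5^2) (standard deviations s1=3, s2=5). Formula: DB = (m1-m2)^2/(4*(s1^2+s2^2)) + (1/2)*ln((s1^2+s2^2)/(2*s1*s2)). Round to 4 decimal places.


Bhattacharyya distance between two Gaussians:
DB = (m1-m2)^2/(4*(s1^2+s2^2)) + (1/2)*ln((s1^2+s2^2)/(2*s1*s2)).
(m1-m2)^2 = (3)^2 = 9.
s1^2+s2^2 = 9 + 25 = 34.
term1 = 9/136 = 0.066176.
term2 = 0.5*ln(34/30.0) = 0.062582.
DB = 0.066176 + 0.062582 = 0.1288

0.1288


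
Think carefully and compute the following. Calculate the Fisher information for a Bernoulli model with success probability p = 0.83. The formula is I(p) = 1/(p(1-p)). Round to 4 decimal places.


For Bernoulli(p), Fisher information is I(p) = 1/(p*(1-p)).
p = 0.83, 1-p = 0.17.
p*(1-p) = 0.1411.
I(p) = 1/0.1411 = 7.0872

7.0872


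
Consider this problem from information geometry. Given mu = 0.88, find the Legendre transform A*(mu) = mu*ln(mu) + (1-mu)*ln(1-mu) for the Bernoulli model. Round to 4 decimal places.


Legendre transform for Bernoulli:
A*(mu) = mu*log(mu) + (1-mu)*log(1-mu).
mu = 0.88, 1-mu = 0.12.
mu*log(mu) = 0.88*log(0.88) = -0.112493.
(1-mu)*log(1-mu) = 0.12*log(0.12) = -0.254432.
A* = -0.112493 + -0.254432 = -0.3669

-0.3669


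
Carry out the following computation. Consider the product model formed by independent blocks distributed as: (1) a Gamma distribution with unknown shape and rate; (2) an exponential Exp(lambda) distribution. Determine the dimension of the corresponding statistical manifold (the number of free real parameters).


The dimension of a statistical manifold equals the number of free
(independent) real parameters of the model. For a product of independent
blocks the parameter counts add.
- Gamma (shape, rate): 2.
- exponential (lambda): 1.
Total = 2 + 1 = 3.
Dimension = 3

3


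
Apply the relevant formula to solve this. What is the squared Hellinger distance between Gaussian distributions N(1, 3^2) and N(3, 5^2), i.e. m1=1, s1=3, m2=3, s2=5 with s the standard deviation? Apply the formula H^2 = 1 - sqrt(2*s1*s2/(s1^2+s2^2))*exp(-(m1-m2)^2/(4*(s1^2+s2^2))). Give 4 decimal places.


Squared Hellinger distance for Gaussians:
H^2 = 1 - sqrt(2*s1*s2/(s1^2+s2^2)) * exp(-(m1-m2)^2/(4*(s1^2+s2^2))).
s1^2 = 9, s2^2 = 25, s1^2+s2^2 = 34.
sqrt(2*3*5/(34)) = 0.939336.
(m1-m2)^2 = (-2)^2 = 4.
exp(-4/(4*34)) = exp(-0.029412) = 0.971017.
H^2 = 1 - 0.939336*0.971017 = 0.0879

0.0879


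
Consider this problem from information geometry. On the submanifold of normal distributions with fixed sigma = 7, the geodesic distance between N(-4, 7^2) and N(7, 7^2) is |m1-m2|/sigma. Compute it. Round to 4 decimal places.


On the fixed-variance normal subfamily, geodesic distance = |m1-m2|/sigma.
|-4 - 7| = 11.
sigma = 7.
d = 11/7 = 1.5714

1.5714


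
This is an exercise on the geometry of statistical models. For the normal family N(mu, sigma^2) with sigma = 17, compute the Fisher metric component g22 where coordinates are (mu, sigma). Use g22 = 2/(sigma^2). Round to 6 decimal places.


For the 2-parameter normal family, the Fisher metric has:
  g11 = 1/sigma^2, g22 = 2/sigma^2.
sigma = 17, sigma^2 = 289.
g22 = 0.006920

0.006920


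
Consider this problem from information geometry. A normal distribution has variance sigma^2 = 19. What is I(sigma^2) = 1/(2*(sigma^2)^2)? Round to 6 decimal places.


Fisher information for variance: I(sigma^2) = 1/(2*sigma^4).
sigma^2 = 19, so sigma^4 = 361.
I = 1/(2*361) = 1/722 = 0.001385

0.001385


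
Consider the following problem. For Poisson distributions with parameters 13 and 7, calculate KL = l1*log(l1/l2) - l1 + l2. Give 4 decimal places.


KL divergence for Poisson:
KL = l1*log(l1/l2) - l1 + l2.
l1 = 13, l2 = 7.
log(13/7) = 0.619039.
l1*log(l1/l2) = 13 * 0.619039 = 8.04751.
KL = 8.04751 - 13 + 7 = 2.0475

2.0475


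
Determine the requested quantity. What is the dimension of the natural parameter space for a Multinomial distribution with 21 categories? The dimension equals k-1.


Exponential family dimension calculation:
For Multinomial with k=21 categories, dim = k-1 = 20.

20


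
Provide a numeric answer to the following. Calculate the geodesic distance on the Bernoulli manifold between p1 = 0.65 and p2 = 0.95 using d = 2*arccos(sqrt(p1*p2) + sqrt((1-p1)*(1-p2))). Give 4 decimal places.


Geodesic distance on Bernoulli manifold:
d(p1,p2) = 2*arccos(sqrt(p1*p2) + sqrt((1-p1)*(1-p2))).
sqrt(p1*p2) = sqrt(0.65*0.95) = 0.785812.
sqrt((1-p1)*(1-p2)) = sqrt(0.35*0.05) = 0.132288.
arg = 0.785812 + 0.132288 = 0.918099.
d = 2*arccos(0.918099) = 0.8151

0.8151


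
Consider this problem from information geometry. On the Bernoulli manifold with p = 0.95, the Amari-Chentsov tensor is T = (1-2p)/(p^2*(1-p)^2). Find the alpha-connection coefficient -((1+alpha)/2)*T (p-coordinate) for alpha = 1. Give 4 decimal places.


Skewness (Amari-Chentsov) tensor: T = (1-2p)/(p^2*(1-p)^2).
p = 0.95, 1-2p = -0.9, p^2 = 0.9025, (1-p)^2 = 0.0025.
T = -0.9/(0.9025 * 0.0025) = -398.891967.
In the p-coordinate, Gamma^(alpha) = Gamma^(0) - (alpha/2)*T with Gamma^(0) = (1/2)*g'(p) = -T/2,
so Gamma^(alpha) = -((1+alpha)/2)*T.
alpha = 1, -(1+alpha)/2 = -1.0.
Gamma = -1.0 * -398.891967 = 398.8920

398.8920


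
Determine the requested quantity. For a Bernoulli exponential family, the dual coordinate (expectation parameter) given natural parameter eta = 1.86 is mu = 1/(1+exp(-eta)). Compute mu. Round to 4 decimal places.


Dual coordinate (expectation parameter) for Bernoulli:
mu = 1/(1+exp(-eta)).
eta = 1.86.
exp(-eta) = exp(-1.86) = 0.155673.
mu = 1/(1+0.155673) = 0.8653

0.8653
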